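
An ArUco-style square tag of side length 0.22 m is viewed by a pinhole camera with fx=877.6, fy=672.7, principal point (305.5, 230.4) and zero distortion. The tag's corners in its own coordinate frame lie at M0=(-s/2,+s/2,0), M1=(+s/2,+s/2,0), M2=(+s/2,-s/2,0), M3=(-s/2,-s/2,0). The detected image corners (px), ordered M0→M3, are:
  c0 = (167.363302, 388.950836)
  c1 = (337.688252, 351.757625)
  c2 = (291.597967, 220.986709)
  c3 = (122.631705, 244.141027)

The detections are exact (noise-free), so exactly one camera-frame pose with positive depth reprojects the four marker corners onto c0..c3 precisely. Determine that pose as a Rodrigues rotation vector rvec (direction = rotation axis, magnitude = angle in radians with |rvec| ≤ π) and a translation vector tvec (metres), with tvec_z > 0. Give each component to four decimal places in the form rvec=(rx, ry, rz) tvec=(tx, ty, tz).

Intrinsics K: fx=877.6, fy=672.7, cx=305.5, cy=230.4
Marker side s = 0.22 m; corners in marker frame (Z=0):
  M0 = (-0.1100, +0.1100, 0)
  M1 = (+0.1100, +0.1100, 0)
  M2 = (+0.1100, -0.1100, 0)
  M3 = (-0.1100, -0.1100, 0)
Detected image corners:
  c0 = (167.363302, 388.950836) px
  c1 = (337.688252, 351.757625) px
  c2 = (291.597967, 220.986709) px
  c3 = (122.631705, 244.141027) px
Planar DLT: solve 8×8 A·h = b for H (H[2,2]=1):
  H  [+869.87466 +171.74342 +233.45353]
  H  [-7.01145 +579.14215 +299.59745]
  H  [+0.42994 -0.15149 +1.00000]
B = K⁻¹H; ‖b₁‖=0.958064, ‖b₂‖=0.958064; λ = 2/(‖b₁‖+‖b₂‖) = 1.043771, sign → tz>0 ⇒ λ=+1.043771
r₁ = λ·B[:,0] = (+0.87837,-0.16458,+0.44876); r₂ = λ·B[:,1] = (+0.25931,+0.95276,-0.15812)
r₃ = r₁×r₂ = (-0.40154,+0.25526,+0.87955); SVD([r₁ r₂ r₃]) → R = UVᵀ:
  R  [+0.87837 +0.25931 -0.40154]
  R  [-0.16458 +0.95276 +0.25526]
  R  [+0.44876 -0.15812 +0.87955]
t = (-0.08569, +0.10737, +1.04377) m
tr R = 2.710679; θ = arccos((tr R − 1)/2) = 0.544591 rad = 31.203°
axis k = ((R−Rᵀ)₃₂, (R−Rᵀ)₁₃, (R−Rᵀ)₂₁) / (2 sinθ) = (-0.398963, -0.820648, -0.409104)
rvec = θ·k = (-0.217272, -0.446917, -0.222794)

rvec=(-0.2173, -0.4469, -0.2228) tvec=(-0.0857, 0.1074, 1.0438)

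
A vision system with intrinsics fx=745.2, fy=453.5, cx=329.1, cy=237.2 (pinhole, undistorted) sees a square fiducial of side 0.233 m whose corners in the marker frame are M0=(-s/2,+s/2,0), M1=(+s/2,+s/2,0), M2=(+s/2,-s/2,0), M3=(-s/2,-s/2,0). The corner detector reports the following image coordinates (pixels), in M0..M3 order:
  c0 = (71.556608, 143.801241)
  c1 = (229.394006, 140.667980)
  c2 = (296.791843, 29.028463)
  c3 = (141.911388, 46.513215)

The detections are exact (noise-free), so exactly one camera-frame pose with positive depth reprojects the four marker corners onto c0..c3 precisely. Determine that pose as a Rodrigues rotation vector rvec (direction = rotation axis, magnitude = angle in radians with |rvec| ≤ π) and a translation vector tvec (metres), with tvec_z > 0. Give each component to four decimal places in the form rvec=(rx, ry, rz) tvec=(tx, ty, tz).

Intrinsics K: fx=745.2, fy=453.5, cx=329.1, cy=237.2
Marker side s = 0.233 m; corners in marker frame (Z=0):
  M0 = (-0.1165, +0.1165, 0)
  M1 = (+0.1165, +0.1165, 0)
  M2 = (+0.1165, -0.1165, 0)
  M3 = (-0.1165, -0.1165, 0)
Detected image corners:
  c0 = (71.556608, 143.801241) px
  c1 = (229.394006, 140.667980) px
  c2 = (296.791843, 29.028463) px
  c3 = (141.911388, 46.513215) px
Planar DLT: solve 8×8 A·h = b for H (H[2,2]=1):
  H  [+555.27201 -361.96908 +180.65273]
  H  [-101.75653 +414.02489 +88.20929]
  H  [-0.62479 -0.35639 +1.00000]
B = K⁻¹H; ‖b₁‖=1.201422, ‖b₂‖=1.201422; λ = 2/(‖b₁‖+‖b₂‖) = 0.832347, sign → tz>0 ⇒ λ=+0.832347
r₁ = λ·B[:,0] = (+0.84987,+0.08524,-0.52005); r₂ = λ·B[:,1] = (-0.27330,+0.91505,-0.29664)
r₃ = r₁×r₂ = (+0.45058,+0.39423,+0.80097); SVD([r₁ r₂ r₃]) → R = UVᵀ:
  R  [+0.84987 -0.27330 +0.45058]
  R  [+0.08524 +0.91505 +0.39423]
  R  [-0.52005 -0.29664 +0.80097]
t = (-0.16581, -0.27346, +0.83235) m
tr R = 2.565897; θ = arccos((tr R − 1)/2) = 0.671405 rad = 38.469°
axis k = ((R−Rᵀ)₃₂, (R−Rᵀ)₁₃, (R−Rᵀ)₂₁) / (2 sinθ) = (-0.555283, +0.780138, +0.288176)
rvec = θ·k = (-0.372820, +0.523789, +0.193482)

rvec=(-0.3728, 0.5238, 0.1935) tvec=(-0.1658, -0.2735, 0.8323)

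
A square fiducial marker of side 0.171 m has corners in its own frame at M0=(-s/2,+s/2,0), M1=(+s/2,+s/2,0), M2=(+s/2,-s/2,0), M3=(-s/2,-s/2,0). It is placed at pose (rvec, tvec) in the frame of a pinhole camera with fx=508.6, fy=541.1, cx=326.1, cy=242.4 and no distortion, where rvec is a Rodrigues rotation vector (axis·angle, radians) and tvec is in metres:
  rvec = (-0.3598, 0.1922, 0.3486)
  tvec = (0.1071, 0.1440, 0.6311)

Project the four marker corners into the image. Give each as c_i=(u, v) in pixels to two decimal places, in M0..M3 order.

c0=(323.61, 409.81) c1=(460.90, 469.09) c2=(499.65, 322.69) c3=(370.70, 277.06)

Intrinsics K: fx=508.6, fy=541.1, cx=326.1, cy=242.4
Marker side s = 0.171 m; corners in marker frame (Z=0):
  M0 = (-0.0855, +0.0855, 0)
  M1 = (+0.0855, +0.0855, 0)
  M2 = (+0.0855, -0.0855, 0)
  M3 = (-0.0855, -0.0855, 0)
rvec = (-0.3598, 0.1922, 0.3486), |rvec| = θ = 0.53658 rad = 30.744°
Rodrigues: sinθ=0.51120, 1−cosθ=0.14054; R = I + sinθ·[k]× + (1−cosθ)·[k]×²:
    [+0.92265 -0.36587 +0.12189]
    [+0.29836 +0.87749 +0.37549]
    [-0.24433 -0.31008 +0.91878]
t = (0.1071, 0.1440, 0.6311) m
M0: Pc = R·M0+t = (-0.00307, +0.19352, +0.62548); u = 508.6·(-0.00307)/0.62548 + 326.1 = 323.6051, v = 541.1·(+0.19352)/0.62548 + 242.4 = 409.8104
M1: Pc = R·M1+t = (+0.15471, +0.24454, +0.58370); u = 508.6·(+0.15471)/0.58370 + 326.1 = 460.9009, v = 541.1·(+0.24454)/0.58370 + 242.4 = 469.0890
M2: Pc = R·M2+t = (+0.21727, +0.09448, +0.63672); u = 508.6·(+0.21727)/0.63672 + 326.1 = 499.6495, v = 541.1·(+0.09448)/0.63672 + 242.4 = 322.6944
M3: Pc = R·M3+t = (+0.05949, +0.04346, +0.67850); u = 508.6·(+0.05949)/0.67850 + 326.1 = 370.6969, v = 541.1·(+0.04346)/0.67850 + 242.4 = 277.0629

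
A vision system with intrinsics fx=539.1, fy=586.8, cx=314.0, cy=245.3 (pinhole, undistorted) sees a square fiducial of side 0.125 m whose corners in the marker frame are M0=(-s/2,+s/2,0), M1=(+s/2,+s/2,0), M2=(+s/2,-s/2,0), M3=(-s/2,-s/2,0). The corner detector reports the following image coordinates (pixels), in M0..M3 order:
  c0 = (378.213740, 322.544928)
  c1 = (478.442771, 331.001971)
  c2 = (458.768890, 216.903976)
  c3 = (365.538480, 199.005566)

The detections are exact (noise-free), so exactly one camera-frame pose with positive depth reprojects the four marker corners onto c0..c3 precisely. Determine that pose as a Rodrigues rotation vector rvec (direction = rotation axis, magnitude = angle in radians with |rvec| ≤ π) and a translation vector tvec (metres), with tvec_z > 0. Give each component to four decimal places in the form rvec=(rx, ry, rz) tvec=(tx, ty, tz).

Intrinsics K: fx=539.1, fy=586.8, cx=314.0, cy=245.3
Marker side s = 0.125 m; corners in marker frame (Z=0):
  M0 = (-0.0625, +0.0625, 0)
  M1 = (+0.0625, +0.0625, 0)
  M2 = (+0.0625, -0.0625, 0)
  M3 = (-0.0625, -0.0625, 0)
Detected image corners:
  c0 = (378.213740, 322.544928) px
  c1 = (478.442771, 331.001971) px
  c2 = (458.768890, 216.903976) px
  c3 = (365.538480, 199.005566) px
Planar DLT: solve 8×8 A·h = b for H (H[2,2]=1):
  H  [+1072.29084 -162.70886 +422.04370]
  H  [+297.72720 +762.23027 +265.06582]
  H  [+0.71310 -0.69806 +1.00000]
B = K⁻¹H; ‖b₁‖=1.740349, ‖b₂‖=1.740349; λ = 2/(‖b₁‖+‖b₂‖) = 0.574597, sign → tz>0 ⇒ λ=+0.574597
r₁ = λ·B[:,0] = (+0.90424,+0.12025,+0.40975); r₂ = λ·B[:,1] = (+0.06020,+0.91405,-0.40110)
r₃ = r₁×r₂ = (-0.42276,+0.38736,+0.81928); SVD([r₁ r₂ r₃]) → R = UVᵀ:
  R  [+0.90424 +0.06020 -0.42276]
  R  [+0.12025 +0.91405 +0.38736]
  R  [+0.40975 -0.40110 +0.81928]
t = (+0.11516, +0.01935, +0.57460) m
tr R = 2.637574; θ = arccos((tr R − 1)/2) = 0.611501 rad = 35.036°
axis k = ((R−Rᵀ)₃₂, (R−Rᵀ)₁₃, (R−Rᵀ)₂₁) / (2 sinθ) = (-0.686698, -0.725059, +0.052299)
rvec = θ·k = (-0.419917, -0.443374, +0.031981)

rvec=(-0.4199, -0.4434, 0.0320) tvec=(0.1152, 0.0194, 0.5746)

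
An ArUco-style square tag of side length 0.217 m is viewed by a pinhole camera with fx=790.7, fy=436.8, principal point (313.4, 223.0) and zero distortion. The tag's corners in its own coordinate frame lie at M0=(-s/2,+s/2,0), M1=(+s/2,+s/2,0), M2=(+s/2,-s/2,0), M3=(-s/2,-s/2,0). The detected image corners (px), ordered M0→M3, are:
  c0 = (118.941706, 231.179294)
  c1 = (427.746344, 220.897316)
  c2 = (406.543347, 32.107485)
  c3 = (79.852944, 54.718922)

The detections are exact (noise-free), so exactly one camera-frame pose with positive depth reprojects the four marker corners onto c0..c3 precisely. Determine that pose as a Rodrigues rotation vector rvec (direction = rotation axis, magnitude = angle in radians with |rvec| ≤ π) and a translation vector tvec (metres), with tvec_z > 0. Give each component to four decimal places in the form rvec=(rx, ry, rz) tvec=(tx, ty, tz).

Intrinsics K: fx=790.7, fy=436.8, cx=313.4, cy=223.0
Marker side s = 0.217 m; corners in marker frame (Z=0):
  M0 = (-0.1085, +0.1085, 0)
  M1 = (+0.1085, +0.1085, 0)
  M2 = (+0.1085, -0.1085, 0)
  M3 = (-0.1085, -0.1085, 0)
Detected image corners:
  c0 = (118.941706, 231.179294) px
  c1 = (427.746344, 220.897316) px
  c2 = (406.543347, 32.107485) px
  c3 = (79.852944, 54.718922) px
Planar DLT: solve 8×8 A·h = b for H (H[2,2]=1):
  H  [+1389.30381 +214.18294 +253.82131]
  H  [-113.34806 +879.30531 +137.81847]
  H  [-0.28532 +0.28647 +1.00000]
B = K⁻¹H; ‖b₁‖=1.895205, ‖b₂‖=1.895205; λ = 2/(‖b₁‖+‖b₂‖) = 0.527647, sign → tz>0 ⇒ λ=+0.527647
r₁ = λ·B[:,0] = (+0.98678,-0.06006,-0.15055); r₂ = λ·B[:,1] = (+0.08302,+0.98502,+0.15115)
r₃ = r₁×r₂ = (+0.13921,-0.16165,+0.97698); SVD([r₁ r₂ r₃]) → R = UVᵀ:
  R  [+0.98678 +0.08302 +0.13921]
  R  [-0.06006 +0.98502 -0.16165]
  R  [-0.15055 +0.15115 +0.97698]
t = (-0.03976, -0.10290, +0.52765) m
tr R = 2.948774; θ = arccos((tr R − 1)/2) = 0.226818 rad = 12.996°
axis k = ((R−Rᵀ)₃₂, (R−Rᵀ)₁₃, (R−Rᵀ)₂₁) / (2 sinθ) = (+0.695500, +0.644262, -0.318129)
rvec = θ·k = (+0.157752, +0.146130, -0.072157)

rvec=(0.1578, 0.1461, -0.0722) tvec=(-0.0398, -0.1029, 0.5276)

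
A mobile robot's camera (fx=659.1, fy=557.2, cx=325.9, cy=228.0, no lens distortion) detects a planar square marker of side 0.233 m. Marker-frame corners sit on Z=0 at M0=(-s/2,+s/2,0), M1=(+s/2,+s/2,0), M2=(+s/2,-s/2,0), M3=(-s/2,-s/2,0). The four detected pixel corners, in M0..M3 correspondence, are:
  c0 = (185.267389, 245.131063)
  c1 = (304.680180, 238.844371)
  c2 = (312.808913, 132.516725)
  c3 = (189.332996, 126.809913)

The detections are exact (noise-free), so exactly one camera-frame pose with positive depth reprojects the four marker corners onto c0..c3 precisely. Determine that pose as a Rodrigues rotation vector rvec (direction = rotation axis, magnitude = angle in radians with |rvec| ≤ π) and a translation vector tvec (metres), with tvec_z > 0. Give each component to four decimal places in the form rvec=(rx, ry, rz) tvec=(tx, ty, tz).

rvec=(0.2077, -0.5595, 0.0136) tvec=(-0.1305, -0.0849, 1.1516)

Intrinsics K: fx=659.1, fy=557.2, cx=325.9, cy=228.0
Marker side s = 0.233 m; corners in marker frame (Z=0):
  M0 = (-0.1165, +0.1165, 0)
  M1 = (+0.1165, +0.1165, 0)
  M2 = (+0.1165, -0.1165, 0)
  M3 = (-0.1165, -0.1165, 0)
Detected image corners:
  c0 = (185.267389, 245.131063) px
  c1 = (304.680180, 238.844371) px
  c2 = (312.808913, 132.516725) px
  c3 = (189.332996, 126.809913) px
Planar DLT: solve 8×8 A·h = b for H (H[2,2]=1):
  H  [+634.81763 +14.69142 +251.20806]
  H  [+83.49316 +511.66585 +186.90795]
  H  [+0.45869 +0.16662 +1.00000]
B = K⁻¹H; ‖b₁‖=0.868358, ‖b₂‖=0.868358; λ = 2/(‖b₁‖+‖b₂‖) = 1.151598, sign → tz>0 ⇒ λ=+1.151598
r₁ = λ·B[:,0] = (+0.84798,-0.04359,+0.52823); r₂ = λ·B[:,1] = (-0.06921,+0.97898,+0.19188)
r₃ = r₁×r₂ = (-0.52549,-0.19927,+0.82714); SVD([r₁ r₂ r₃]) → R = UVᵀ:
  R  [+0.84798 -0.06921 -0.52549]
  R  [-0.04359 +0.97898 -0.19927]
  R  [+0.52823 +0.19188 +0.82714]
t = (-0.13050, -0.08493, +1.15160) m
tr R = 2.654092; θ = arccos((tr R − 1)/2) = 0.596964 rad = 34.204°
axis k = ((R−Rᵀ)₃₂, (R−Rᵀ)₁₃, (R−Rᵀ)₂₁) / (2 sinθ) = (+0.347912, -0.937250, +0.022789)
rvec = θ·k = (+0.207691, -0.559505, +0.013605)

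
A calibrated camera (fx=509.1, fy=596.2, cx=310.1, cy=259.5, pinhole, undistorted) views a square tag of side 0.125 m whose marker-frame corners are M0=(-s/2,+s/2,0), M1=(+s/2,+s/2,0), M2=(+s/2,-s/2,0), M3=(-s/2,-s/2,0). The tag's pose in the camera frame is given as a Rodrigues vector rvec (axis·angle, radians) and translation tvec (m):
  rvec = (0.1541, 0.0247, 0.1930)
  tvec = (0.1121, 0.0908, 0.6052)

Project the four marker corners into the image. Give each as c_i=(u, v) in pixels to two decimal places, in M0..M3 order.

Intrinsics K: fx=509.1, fy=596.2, cx=310.1, cy=259.5
Marker side s = 0.125 m; corners in marker frame (Z=0):
  M0 = (-0.0625, +0.0625, 0)
  M1 = (+0.0625, +0.0625, 0)
  M2 = (+0.0625, -0.0625, 0)
  M3 = (-0.0625, -0.0625, 0)
rvec = (0.1541, 0.0247, 0.1930), |rvec| = θ = 0.24821 rad = 14.221°
Rodrigues: sinθ=0.24566, 1−cosθ=0.03065; R = I + sinθ·[k]× + (1−cosθ)·[k]×²:
    [+0.98117 -0.18913 +0.03924]
    [+0.19292 +0.96966 -0.15015]
    [-0.00965 +0.15489 +0.98788]
t = (0.1121, 0.0908, 0.6052) m
M0: Pc = R·M0+t = (+0.03896, +0.13935, +0.61548); u = 509.1·(+0.03896)/0.61548 + 310.1 = 342.3229, v = 596.2·(+0.13935)/0.61548 + 259.5 = 394.4803
M1: Pc = R·M1+t = (+0.16160, +0.16346, +0.61428); u = 509.1·(+0.16160)/0.61428 + 310.1 = 444.0325, v = 596.2·(+0.16346)/0.61428 + 259.5 = 418.1505
M2: Pc = R·M2+t = (+0.18524, +0.04225, +0.59492); u = 509.1·(+0.18524)/0.59492 + 310.1 = 468.6225, v = 596.2·(+0.04225)/0.59492 + 259.5 = 301.8449
M3: Pc = R·M3+t = (+0.06260, +0.01814, +0.59612); u = 509.1·(+0.06260)/0.59612 + 310.1 = 363.5597, v = 596.2·(+0.01814)/0.59612 + 259.5 = 277.6414

c0=(342.32, 394.48) c1=(444.03, 418.15) c2=(468.62, 301.84) c3=(363.56, 277.64)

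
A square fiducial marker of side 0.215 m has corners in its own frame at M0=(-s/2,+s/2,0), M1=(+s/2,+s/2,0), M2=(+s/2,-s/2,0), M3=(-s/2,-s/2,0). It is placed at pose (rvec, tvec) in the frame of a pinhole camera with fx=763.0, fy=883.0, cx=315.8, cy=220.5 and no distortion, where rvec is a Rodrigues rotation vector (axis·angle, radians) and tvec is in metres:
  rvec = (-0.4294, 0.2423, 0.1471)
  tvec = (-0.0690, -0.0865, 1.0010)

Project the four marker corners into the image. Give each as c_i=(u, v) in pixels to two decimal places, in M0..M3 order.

c0=(166.70, 220.96) c1=(327.02, 239.31) c2=(357.05, 69.56) c3=(207.79, 61.60)

Intrinsics K: fx=763.0, fy=883.0, cx=315.8, cy=220.5
Marker side s = 0.215 m; corners in marker frame (Z=0):
  M0 = (-0.1075, +0.1075, 0)
  M1 = (+0.1075, +0.1075, 0)
  M2 = (+0.1075, -0.1075, 0)
  M3 = (-0.1075, -0.1075, 0)
rvec = (-0.4294, 0.2423, 0.1471), |rvec| = θ = 0.51452 rad = 29.480°
Rodrigues: sinθ=0.49212, 1−cosθ=0.12947; R = I + sinθ·[k]× + (1−cosθ)·[k]×²:
    [+0.96070 -0.19158 +0.20086]
    [+0.08981 +0.89924 +0.42813]
    [-0.26264 -0.39327 +0.88111]
t = (-0.0690, -0.0865, 1.0010) m
M0: Pc = R·M0+t = (-0.19287, +0.00051, +0.98696); u = 763.0·(-0.19287)/0.98696 + 315.8 = 166.6951, v = 883.0·(+0.00051)/0.98696 + 220.5 = 220.9597
M1: Pc = R·M1+t = (+0.01368, +0.01982, +0.93049); u = 763.0·(+0.01368)/0.93049 + 315.8 = 327.0184, v = 883.0·(+0.01982)/0.93049 + 220.5 = 239.3114
M2: Pc = R·M2+t = (+0.05487, -0.17351, +1.01504); u = 763.0·(+0.05487)/1.01504 + 315.8 = 357.0458, v = 883.0·(-0.17351)/1.01504 + 220.5 = 69.5579
M3: Pc = R·M3+t = (-0.15168, -0.19282, +1.07151); u = 763.0·(-0.15168)/1.07151 + 315.8 = 207.7912, v = 883.0·(-0.19282)/1.07151 + 220.5 = 61.6002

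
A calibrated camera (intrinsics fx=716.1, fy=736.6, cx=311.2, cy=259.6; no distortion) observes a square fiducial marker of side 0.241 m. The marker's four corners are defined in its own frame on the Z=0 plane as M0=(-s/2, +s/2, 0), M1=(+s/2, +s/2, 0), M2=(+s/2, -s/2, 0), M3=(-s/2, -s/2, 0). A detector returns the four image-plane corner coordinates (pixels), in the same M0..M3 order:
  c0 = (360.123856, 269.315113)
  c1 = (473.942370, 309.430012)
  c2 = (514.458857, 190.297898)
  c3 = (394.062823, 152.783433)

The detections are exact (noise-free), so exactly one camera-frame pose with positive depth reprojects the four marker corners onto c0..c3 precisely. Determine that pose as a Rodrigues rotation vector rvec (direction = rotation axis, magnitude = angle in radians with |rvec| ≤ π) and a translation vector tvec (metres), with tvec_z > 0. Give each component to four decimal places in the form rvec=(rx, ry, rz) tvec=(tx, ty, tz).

rvec=(0.2314, 0.2589, 0.2994) tvec=(0.2432, -0.0542, 1.4164)

Intrinsics K: fx=716.1, fy=736.6, cx=311.2, cy=259.6
Marker side s = 0.241 m; corners in marker frame (Z=0):
  M0 = (-0.1205, +0.1205, 0)
  M1 = (+0.1205, +0.1205, 0)
  M2 = (+0.1205, -0.1205, 0)
  M3 = (-0.1205, -0.1205, 0)
Detected image corners:
  c0 = (360.123856, 269.315113) px
  c1 = (473.942370, 309.430012) px
  c2 = (514.458857, 190.297898) px
  c3 = (394.062823, 152.783433) px
Planar DLT: solve 8×8 A·h = b for H (H[2,2]=1):
  H  [+419.23229 -73.79481 +434.15770]
  H  [+126.05846 +531.37547 +231.41089]
  H  [-0.15239 +0.18461 +1.00000]
B = K⁻¹H; ‖b₁‖=0.706001, ‖b₂‖=0.706001; λ = 2/(‖b₁‖+‖b₂‖) = 1.416428, sign → tz>0 ⇒ λ=+1.416428
r₁ = λ·B[:,0] = (+0.92303,+0.31847,-0.21584); r₂ = λ·B[:,1] = (-0.25960,+0.92964,+0.26149)
r₃ = r₁×r₂ = (+0.28393,-0.18533,+0.94076); SVD([r₁ r₂ r₃]) → R = UVᵀ:
  R  [+0.92303 -0.25960 +0.28393]
  R  [+0.31847 +0.92964 -0.18533]
  R  [-0.21584 +0.26149 +0.94076]
t = (+0.24321, -0.05421, +1.41643) m
tr R = 2.793433; θ = arccos((tr R − 1)/2) = 0.458503 rad = 26.270°
axis k = ((R−Rᵀ)₃₂, (R−Rᵀ)₁₃, (R−Rᵀ)₂₁) / (2 sinθ) = (+0.504766, +0.564586, +0.653035)
rvec = θ·k = (+0.231436, +0.258864, +0.299418)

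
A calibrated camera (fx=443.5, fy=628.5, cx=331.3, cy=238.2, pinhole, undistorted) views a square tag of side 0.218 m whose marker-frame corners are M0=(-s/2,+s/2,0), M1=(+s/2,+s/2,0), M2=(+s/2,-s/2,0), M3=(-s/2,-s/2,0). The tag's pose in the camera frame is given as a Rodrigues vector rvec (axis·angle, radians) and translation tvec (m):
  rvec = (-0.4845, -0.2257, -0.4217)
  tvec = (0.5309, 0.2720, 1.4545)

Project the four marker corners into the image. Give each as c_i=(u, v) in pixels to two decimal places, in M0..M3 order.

c0=(486.56, 418.98) c1=(538.95, 378.60) c2=(499.13, 298.87) c3=(448.06, 333.19)

Intrinsics K: fx=443.5, fy=628.5, cx=331.3, cy=238.2
Marker side s = 0.218 m; corners in marker frame (Z=0):
  M0 = (-0.1090, +0.1090, 0)
  M1 = (+0.1090, +0.1090, 0)
  M2 = (+0.1090, -0.1090, 0)
  M3 = (-0.1090, -0.1090, 0)
rvec = (-0.4845, -0.2257, -0.4217), |rvec| = θ = 0.68082 rad = 39.008°
Rodrigues: sinθ=0.62943, 1−cosθ=0.22294; R = I + sinθ·[k]× + (1−cosθ)·[k]×²:
    [+0.88996 +0.44247 -0.11039]
    [-0.33727 +0.80156 +0.49371]
    [+0.30694 -0.40215 +0.86259]
t = (0.5309, 0.2720, 1.4545) m
M0: Pc = R·M0+t = (+0.48212, +0.39613, +1.37721); u = 443.5·(+0.48212)/1.37721 + 331.3 = 486.5570, v = 628.5·(+0.39613)/1.37721 + 238.2 = 418.9782
M1: Pc = R·M1+t = (+0.67613, +0.32261, +1.44412); u = 443.5·(+0.67613)/1.44412 + 331.3 = 538.9459, v = 628.5·(+0.32261)/1.44412 + 238.2 = 378.6028
M2: Pc = R·M2+t = (+0.57968, +0.14787, +1.53179); u = 443.5·(+0.57968)/1.53179 + 331.3 = 499.1343, v = 628.5·(+0.14787)/1.53179 + 238.2 = 298.8705
M3: Pc = R·M3+t = (+0.38567, +0.22139, +1.46488); u = 443.5·(+0.38567)/1.46488 + 331.3 = 448.0622, v = 628.5·(+0.22139)/1.46488 + 238.2 = 333.1876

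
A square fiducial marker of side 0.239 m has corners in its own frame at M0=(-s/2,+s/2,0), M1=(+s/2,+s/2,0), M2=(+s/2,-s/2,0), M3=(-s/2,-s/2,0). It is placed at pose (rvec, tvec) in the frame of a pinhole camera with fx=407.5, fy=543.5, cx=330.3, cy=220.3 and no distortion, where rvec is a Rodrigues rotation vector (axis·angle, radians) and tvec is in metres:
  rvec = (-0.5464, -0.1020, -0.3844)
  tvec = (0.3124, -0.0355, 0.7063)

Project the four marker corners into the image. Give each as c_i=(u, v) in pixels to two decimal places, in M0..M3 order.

Intrinsics K: fx=407.5, fy=543.5, cx=330.3, cy=220.3
Marker side s = 0.239 m; corners in marker frame (Z=0):
  M0 = (-0.1195, +0.1195, 0)
  M1 = (+0.1195, +0.1195, 0)
  M2 = (+0.1195, -0.1195, 0)
  M3 = (-0.1195, -0.1195, 0)
rvec = (-0.5464, -0.1020, -0.3844), |rvec| = θ = 0.67581 rad = 38.721°
Rodrigues: sinθ=0.62553, 1−cosθ=0.21980; R = I + sinθ·[k]× + (1−cosθ)·[k]×²:
    [+0.92388 +0.38262 +0.00667]
    [-0.32898 +0.78521 +0.52462]
    [+0.19549 -0.48688 +0.85131]
t = (0.3124, -0.0355, 0.7063) m
M0: Pc = R·M0+t = (+0.24772, +0.09765, +0.62476); u = 407.5·(+0.24772)/0.62476 + 330.3 = 491.8761, v = 543.5·(+0.09765)/0.62476 + 220.3 = 305.2453
M1: Pc = R·M1+t = (+0.46853, +0.01902, +0.67148); u = 407.5·(+0.46853)/0.67148 + 330.3 = 614.6345, v = 543.5·(+0.01902)/0.67148 + 220.3 = 235.6943
M2: Pc = R·M2+t = (+0.37708, -0.16865, +0.78784); u = 407.5·(+0.37708)/0.78784 + 330.3 = 525.3391, v = 543.5·(-0.16865)/0.78784 + 220.3 = 103.9588
M3: Pc = R·M3+t = (+0.15627, -0.09002, +0.74112); u = 407.5·(+0.15627)/0.74112 + 330.3 = 416.2256, v = 543.5·(-0.09002)/0.74112 + 220.3 = 154.2844

c0=(491.88, 305.25) c1=(614.63, 235.69) c2=(525.34, 103.96) c3=(416.23, 154.28)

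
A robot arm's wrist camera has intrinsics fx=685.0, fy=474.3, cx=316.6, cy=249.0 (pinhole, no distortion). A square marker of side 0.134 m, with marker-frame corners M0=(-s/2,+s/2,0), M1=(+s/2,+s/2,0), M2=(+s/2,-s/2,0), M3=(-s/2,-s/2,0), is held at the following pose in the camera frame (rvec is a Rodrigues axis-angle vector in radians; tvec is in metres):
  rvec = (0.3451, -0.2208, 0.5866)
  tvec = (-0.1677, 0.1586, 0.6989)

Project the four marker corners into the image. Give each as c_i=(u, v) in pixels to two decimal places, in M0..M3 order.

Intrinsics K: fx=685.0, fy=474.3, cx=316.6, cy=249.0
Marker side s = 0.134 m; corners in marker frame (Z=0):
  M0 = (-0.0670, +0.0670, 0)
  M1 = (+0.0670, +0.0670, 0)
  M2 = (+0.0670, -0.0670, 0)
  M3 = (-0.0670, -0.0670, 0)
rvec = (0.3451, -0.2208, 0.5866), |rvec| = θ = 0.71550 rad = 40.995°
Rodrigues: sinθ=0.65600, 1−cosθ=0.24524; R = I + sinθ·[k]× + (1−cosθ)·[k]×²:
    [+0.81181 -0.57432 -0.10546]
    [+0.50131 +0.77812 -0.37844]
    [+0.29941 +0.25435 +0.91960]
t = (-0.1677, 0.1586, 0.6989) m
M0: Pc = R·M0+t = (-0.26057, +0.17715, +0.69588); u = 685.0·(-0.26057)/0.69588 + 316.6 = 60.1039, v = 474.3·(+0.17715)/0.69588 + 249.0 = 369.7394
M1: Pc = R·M1+t = (-0.15179, +0.24432, +0.73600); u = 685.0·(-0.15179)/0.73600 + 316.6 = 175.3306, v = 474.3·(+0.24432)/0.73600 + 249.0 = 406.4477
M2: Pc = R·M2+t = (-0.07483, +0.14005, +0.70192); u = 685.0·(-0.07483)/0.70192 + 316.6 = 243.5742, v = 474.3·(+0.14005)/0.70192 + 249.0 = 343.6373
M3: Pc = R·M3+t = (-0.18361, +0.07288, +0.66180); u = 685.0·(-0.18361)/0.66180 + 316.6 = 126.5504, v = 474.3·(+0.07288)/0.66180 + 249.0 = 301.2307

c0=(60.10, 369.74) c1=(175.33, 406.45) c2=(243.57, 343.64) c3=(126.55, 301.23)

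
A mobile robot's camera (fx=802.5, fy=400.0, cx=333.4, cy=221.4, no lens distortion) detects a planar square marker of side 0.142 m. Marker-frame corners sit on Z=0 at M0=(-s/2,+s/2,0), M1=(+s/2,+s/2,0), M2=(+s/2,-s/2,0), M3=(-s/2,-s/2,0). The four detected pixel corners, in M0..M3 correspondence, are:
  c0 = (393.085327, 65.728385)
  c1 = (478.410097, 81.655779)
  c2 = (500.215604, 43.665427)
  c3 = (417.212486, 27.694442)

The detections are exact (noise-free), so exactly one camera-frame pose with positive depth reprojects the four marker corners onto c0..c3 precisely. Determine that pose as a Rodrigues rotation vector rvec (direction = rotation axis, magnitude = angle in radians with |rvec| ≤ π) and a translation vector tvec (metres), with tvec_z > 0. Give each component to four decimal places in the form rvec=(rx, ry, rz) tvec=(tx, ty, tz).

Intrinsics K: fx=802.5, fy=400.0, cx=333.4, cy=221.4
Marker side s = 0.142 m; corners in marker frame (Z=0):
  M0 = (-0.0710, +0.0710, 0)
  M1 = (+0.0710, +0.0710, 0)
  M2 = (+0.0710, -0.0710, 0)
  M3 = (-0.0710, -0.0710, 0)
Detected image corners:
  c0 = (393.085327, 65.728385) px
  c1 = (478.410097, 81.655779) px
  c2 = (500.215604, 43.665427) px
  c3 = (417.212486, 27.694442) px
Planar DLT: solve 8×8 A·h = b for H (H[2,2]=1):
  H  [+628.55245 -238.75749 +447.61154]
  H  [+116.71580 +258.26649 +54.49898]
  H  [+0.08038 -0.17233 +1.00000]
B = K⁻¹H; ‖b₁‖=0.793657, ‖b₂‖=0.793657; λ = 2/(‖b₁‖+‖b₂‖) = 1.259991, sign → tz>0 ⇒ λ=+1.259991
r₁ = λ·B[:,0] = (+0.94480,+0.31159,+0.10128); r₂ = λ·B[:,1] = (-0.28466,+0.93371,-0.21713)
r₃ = r₁×r₂ = (-0.16222,+0.17631,+0.97087); SVD([r₁ r₂ r₃]) → R = UVᵀ:
  R  [+0.94480 -0.28466 -0.16222]
  R  [+0.31159 +0.93371 +0.17631]
  R  [+0.10128 -0.21713 +0.97087]
t = (+0.17932, -0.52573, +1.25999) m
tr R = 2.849391; θ = arccos((tr R − 1)/2) = 0.390561 rad = 22.377°
axis k = ((R−Rᵀ)₃₂, (R−Rᵀ)₁₃, (R−Rᵀ)₂₁) / (2 sinθ) = (-0.516726, -0.346067, +0.783091)
rvec = θ·k = (-0.201813, -0.135160, +0.305845)

rvec=(-0.2018, -0.1352, 0.3058) tvec=(0.1793, -0.5257, 1.2600)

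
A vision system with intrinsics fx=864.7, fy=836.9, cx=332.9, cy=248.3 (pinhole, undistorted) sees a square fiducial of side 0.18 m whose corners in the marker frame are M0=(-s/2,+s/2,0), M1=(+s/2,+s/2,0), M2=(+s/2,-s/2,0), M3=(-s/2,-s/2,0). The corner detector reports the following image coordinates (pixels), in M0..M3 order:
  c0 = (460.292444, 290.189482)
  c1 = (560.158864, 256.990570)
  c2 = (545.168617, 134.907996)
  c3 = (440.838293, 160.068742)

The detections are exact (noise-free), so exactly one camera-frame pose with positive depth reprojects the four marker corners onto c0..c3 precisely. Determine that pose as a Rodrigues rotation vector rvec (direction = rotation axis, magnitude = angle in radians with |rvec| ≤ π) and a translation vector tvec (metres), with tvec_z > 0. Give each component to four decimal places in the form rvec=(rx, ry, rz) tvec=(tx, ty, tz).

rvec=(0.1601, -0.5039, -0.2193) tvec=(0.2298, -0.0519, 1.1642)

Intrinsics K: fx=864.7, fy=836.9, cx=332.9, cy=248.3
Marker side s = 0.18 m; corners in marker frame (Z=0):
  M0 = (-0.0900, +0.0900, 0)
  M1 = (+0.0900, +0.0900, 0)
  M2 = (+0.0900, -0.0900, 0)
  M3 = (-0.0900, -0.0900, 0)
Detected image corners:
  c0 = (460.292444, 290.189482) px
  c1 = (560.158864, 256.990570) px
  c2 = (545.168617, 134.907996) px
  c3 = (440.838293, 160.068742) px
Planar DLT: solve 8×8 A·h = b for H (H[2,2]=1):
  H  [+765.11515 +183.66345 +503.56561]
  H  [-79.31781 +736.88528 +211.02095]
  H  [+0.39492 +0.17628 +1.00000]
B = K⁻¹H; ‖b₁‖=0.858993, ‖b₂‖=0.858993; λ = 2/(‖b₁‖+‖b₂‖) = 1.164154, sign → tz>0 ⇒ λ=+1.164154
r₁ = λ·B[:,0] = (+0.85308,-0.24674,+0.45975); r₂ = λ·B[:,1] = (+0.16826,+0.96414,+0.20522)
r₃ = r₁×r₂ = (-0.49390,-0.09771,+0.86401); SVD([r₁ r₂ r₃]) → R = UVᵀ:
  R  [+0.85308 +0.16826 -0.49390]
  R  [-0.24674 +0.96414 -0.09771]
  R  [+0.45975 +0.20522 +0.86401]
t = (+0.22977, -0.05186, +1.16415) m
tr R = 2.681238; θ = arccos((tr R − 1)/2) = 0.572371 rad = 32.794°
axis k = ((R−Rᵀ)₃₂, (R−Rᵀ)₁₃, (R−Rᵀ)₂₁) / (2 sinθ) = (+0.279647, -0.880357, -0.383103)
rvec = θ·k = (+0.160062, -0.503891, -0.219277)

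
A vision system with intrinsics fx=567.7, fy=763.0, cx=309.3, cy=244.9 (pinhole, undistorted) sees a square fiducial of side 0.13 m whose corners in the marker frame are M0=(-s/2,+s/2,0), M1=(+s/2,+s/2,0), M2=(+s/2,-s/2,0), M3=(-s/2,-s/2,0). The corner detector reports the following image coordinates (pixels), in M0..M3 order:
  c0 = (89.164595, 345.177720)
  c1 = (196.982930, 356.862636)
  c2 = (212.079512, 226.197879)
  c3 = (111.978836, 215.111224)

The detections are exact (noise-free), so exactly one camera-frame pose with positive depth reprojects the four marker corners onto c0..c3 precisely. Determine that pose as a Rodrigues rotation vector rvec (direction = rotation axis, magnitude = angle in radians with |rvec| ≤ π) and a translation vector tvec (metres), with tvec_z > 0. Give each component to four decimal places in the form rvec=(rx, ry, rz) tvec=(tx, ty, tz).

Intrinsics K: fx=567.7, fy=763.0, cx=309.3, cy=244.9
Marker side s = 0.13 m; corners in marker frame (Z=0):
  M0 = (-0.0650, +0.0650, 0)
  M1 = (+0.0650, +0.0650, 0)
  M2 = (+0.0650, -0.0650, 0)
  M3 = (-0.0650, -0.0650, 0)
Detected image corners:
  c0 = (89.164595, 345.177720) px
  c1 = (196.982930, 356.862636) px
  c2 = (212.079512, 226.197879) px
  c3 = (111.978836, 215.111224) px
Planar DLT: solve 8×8 A·h = b for H (H[2,2]=1):
  H  [+800.78013 -232.49946 +152.95012]
  H  [+91.59834 +840.33341 +283.43426]
  H  [+0.01435 -0.56844 +1.00000]
B = K⁻¹H; ‖b₁‖=1.407569, ‖b₂‖=1.407569; λ = 2/(‖b₁‖+‖b₂‖) = 0.710445, sign → tz>0 ⇒ λ=+0.710445
r₁ = λ·B[:,0] = (+0.99658,+0.08202,+0.01019); r₂ = λ·B[:,1] = (-0.07093,+0.91207,-0.40384)
r₃ = r₁×r₂ = (-0.04242,+0.40174,+0.91477); SVD([r₁ r₂ r₃]) → R = UVᵀ:
  R  [+0.99658 -0.07093 -0.04242]
  R  [+0.08202 +0.91207 +0.40174]
  R  [+0.01019 -0.40384 +0.91477]
t = (-0.19566, +0.03588, +0.71044) m
tr R = 2.823423; θ = arccos((tr R − 1)/2) = 0.423366 rad = 24.257°
axis k = ((R−Rᵀ)₃₂, (R−Rᵀ)₁₃, (R−Rᵀ)₂₁) / (2 sinθ) = (-0.980433, -0.064028, +0.186148)
rvec = θ·k = (-0.415082, -0.027107, +0.078809)

rvec=(-0.4151, -0.0271, 0.0788) tvec=(-0.1957, 0.0359, 0.7104)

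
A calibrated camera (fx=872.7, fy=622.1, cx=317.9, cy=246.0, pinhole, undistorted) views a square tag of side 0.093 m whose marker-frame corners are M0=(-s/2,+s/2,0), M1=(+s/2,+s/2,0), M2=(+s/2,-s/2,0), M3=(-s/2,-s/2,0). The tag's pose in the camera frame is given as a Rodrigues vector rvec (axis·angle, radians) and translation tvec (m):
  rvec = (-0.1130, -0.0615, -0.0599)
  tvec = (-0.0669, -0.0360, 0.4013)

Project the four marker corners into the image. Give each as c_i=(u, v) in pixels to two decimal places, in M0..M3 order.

Intrinsics K: fx=872.7, fy=622.1, cx=317.9, cy=246.0
Marker side s = 0.093 m; corners in marker frame (Z=0):
  M0 = (-0.0465, +0.0465, 0)
  M1 = (+0.0465, +0.0465, 0)
  M2 = (+0.0465, -0.0465, 0)
  M3 = (-0.0465, -0.0465, 0)
rvec = (-0.1130, -0.0615, -0.0599), |rvec| = θ = 0.14191 rad = 8.131°
Rodrigues: sinθ=0.14144, 1−cosθ=0.01005; R = I + sinθ·[k]× + (1−cosθ)·[k]×²:
    [+0.99632 +0.06317 -0.05792]
    [-0.05623 +0.99184 +0.11446]
    [+0.06467 -0.11078 +0.99174]
t = (-0.0669, -0.0360, 0.4013) m
M0: Pc = R·M0+t = (-0.11029, +0.01274, +0.39314); u = 872.7·(-0.11029)/0.39314 + 317.9 = 73.0733, v = 622.1·(+0.01274)/0.39314 + 246.0 = 266.1517
M1: Pc = R·M1+t = (-0.01763, +0.00751, +0.39916); u = 872.7·(-0.01763)/0.39916 + 317.9 = 279.3462, v = 622.1·(+0.00751)/0.39916 + 246.0 = 257.6978
M2: Pc = R·M2+t = (-0.02351, -0.08474, +0.40946); u = 872.7·(-0.02351)/0.40946 + 317.9 = 267.7954, v = 622.1·(-0.08474)/0.40946 + 246.0 = 117.2601
M3: Pc = R·M3+t = (-0.11617, -0.07951, +0.40344); u = 872.7·(-0.11617)/0.40344 + 317.9 = 66.6179, v = 622.1·(-0.07951)/0.40344 + 246.0 = 123.4044

c0=(73.07, 266.15) c1=(279.35, 257.70) c2=(267.80, 117.26) c3=(66.62, 123.40)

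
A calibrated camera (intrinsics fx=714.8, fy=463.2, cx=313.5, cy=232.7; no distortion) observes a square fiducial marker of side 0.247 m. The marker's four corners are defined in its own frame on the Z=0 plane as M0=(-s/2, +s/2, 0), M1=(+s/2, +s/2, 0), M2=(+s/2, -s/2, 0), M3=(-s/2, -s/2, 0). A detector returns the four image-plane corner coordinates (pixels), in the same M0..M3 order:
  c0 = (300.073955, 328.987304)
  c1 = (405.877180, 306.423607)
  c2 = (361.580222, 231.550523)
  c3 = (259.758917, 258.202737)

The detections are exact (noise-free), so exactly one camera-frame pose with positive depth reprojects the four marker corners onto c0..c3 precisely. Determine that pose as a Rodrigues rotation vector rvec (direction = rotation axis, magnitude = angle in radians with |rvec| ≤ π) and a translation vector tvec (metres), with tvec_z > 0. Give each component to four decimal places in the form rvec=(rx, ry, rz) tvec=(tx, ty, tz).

rvec=(-0.0124, 0.3841, -0.3717) tvec=(0.0344, 0.1556, 1.4796)

Intrinsics K: fx=714.8, fy=463.2, cx=313.5, cy=232.7
Marker side s = 0.247 m; corners in marker frame (Z=0):
  M0 = (-0.1235, +0.1235, 0)
  M1 = (+0.1235, +0.1235, 0)
  M2 = (+0.1235, -0.1235, 0)
  M3 = (-0.1235, -0.1235, 0)
Detected image corners:
  c0 = (300.073955, 328.987304) px
  c1 = (405.877180, 306.423607) px
  c2 = (361.580222, 231.550523) px
  c3 = (259.758917, 258.202737) px
Planar DLT: solve 8×8 A·h = b for H (H[2,2]=1):
  H  [+338.64447 +152.75665 +330.10239]
  H  [-168.85150 +279.10774 +281.41697]
  H  [-0.24589 -0.05508 +1.00000]
B = K⁻¹H; ‖b₁‖=0.675879, ‖b₂‖=0.675879; λ = 2/(‖b₁‖+‖b₂‖) = 1.479556, sign → tz>0 ⇒ λ=+1.479556
r₁ = λ·B[:,0] = (+0.86052,-0.35658,-0.36381); r₂ = λ·B[:,1] = (+0.35193,+0.93247,-0.08150)
r₃ = r₁×r₂ = (+0.36831,-0.05791,+0.92790); SVD([r₁ r₂ r₃]) → R = UVᵀ:
  R  [+0.86052 +0.35193 +0.36831]
  R  [-0.35658 +0.93247 -0.05791]
  R  [-0.36381 -0.08150 +0.92790]
t = (+0.03437, +0.15561, +1.47956) m
tr R = 2.720889; θ = arccos((tr R − 1)/2) = 0.534655 rad = 30.633°
axis k = ((R−Rᵀ)₃₂, (R−Rᵀ)₁₃, (R−Rᵀ)₂₁) / (2 sinθ) = (-0.023150, +0.718407, -0.695237)
rvec = θ·k = (-0.012377, +0.384100, -0.371712)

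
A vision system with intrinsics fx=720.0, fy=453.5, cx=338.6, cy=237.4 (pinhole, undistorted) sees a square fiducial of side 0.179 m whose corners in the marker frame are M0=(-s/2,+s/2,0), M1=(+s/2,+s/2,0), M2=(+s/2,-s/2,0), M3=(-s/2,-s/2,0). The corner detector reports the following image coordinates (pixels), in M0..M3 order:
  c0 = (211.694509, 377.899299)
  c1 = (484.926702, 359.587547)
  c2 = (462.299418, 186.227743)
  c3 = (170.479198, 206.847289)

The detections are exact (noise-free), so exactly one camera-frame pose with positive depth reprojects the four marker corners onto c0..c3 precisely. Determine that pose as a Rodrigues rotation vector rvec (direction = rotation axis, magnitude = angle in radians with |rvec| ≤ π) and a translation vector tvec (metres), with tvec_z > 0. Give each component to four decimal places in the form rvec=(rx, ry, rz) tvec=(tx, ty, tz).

rvec=(0.1700, 0.0055, -0.1113) tvec=(-0.0039, 0.0482, 0.4538)

Intrinsics K: fx=720.0, fy=453.5, cx=338.6, cy=237.4
Marker side s = 0.179 m; corners in marker frame (Z=0):
  M0 = (-0.0895, +0.0895, 0)
  M1 = (+0.0895, +0.0895, 0)
  M2 = (+0.0895, -0.0895, 0)
  M3 = (-0.0895, -0.0895, 0)
Detected image corners:
  c0 = (211.694509, 377.899299) px
  c1 = (484.926702, 359.587547) px
  c2 = (462.299418, 186.227743) px
  c3 = (170.479198, 206.847289) px
Planar DLT: solve 8×8 A·h = b for H (H[2,2]=1):
  H  [+1565.69891 +301.87626 +332.46435]
  H  [-117.83145 +1066.96157 +285.53023]
  H  [-0.03290 +0.37127 +1.00000]
B = K⁻¹H; ‖b₁‖=2.203696, ‖b₂‖=2.203696; λ = 2/(‖b₁‖+‖b₂‖) = 0.453783, sign → tz>0 ⇒ λ=+0.453783
r₁ = λ·B[:,0] = (+0.99381,-0.11009,-0.01493); r₂ = λ·B[:,1] = (+0.11103,+0.97943,+0.16848)
r₃ = r₁×r₂ = (-0.00392,-0.16909,+0.98559); SVD([r₁ r₂ r₃]) → R = UVᵀ:
  R  [+0.99381 +0.11103 -0.00392]
  R  [-0.11009 +0.97943 -0.16909]
  R  [-0.01493 +0.16848 +0.98559]
t = (-0.00387, +0.04816, +0.45378) m
tr R = 2.958835; θ = arccos((tr R − 1)/2) = 0.203242 rad = 11.645°
axis k = ((R−Rᵀ)₃₂, (R−Rᵀ)₁₃, (R−Rᵀ)₂₁) / (2 sinθ) = (+0.836205, +0.027260, -0.547740)
rvec = θ·k = (+0.169952, +0.005540, -0.111324)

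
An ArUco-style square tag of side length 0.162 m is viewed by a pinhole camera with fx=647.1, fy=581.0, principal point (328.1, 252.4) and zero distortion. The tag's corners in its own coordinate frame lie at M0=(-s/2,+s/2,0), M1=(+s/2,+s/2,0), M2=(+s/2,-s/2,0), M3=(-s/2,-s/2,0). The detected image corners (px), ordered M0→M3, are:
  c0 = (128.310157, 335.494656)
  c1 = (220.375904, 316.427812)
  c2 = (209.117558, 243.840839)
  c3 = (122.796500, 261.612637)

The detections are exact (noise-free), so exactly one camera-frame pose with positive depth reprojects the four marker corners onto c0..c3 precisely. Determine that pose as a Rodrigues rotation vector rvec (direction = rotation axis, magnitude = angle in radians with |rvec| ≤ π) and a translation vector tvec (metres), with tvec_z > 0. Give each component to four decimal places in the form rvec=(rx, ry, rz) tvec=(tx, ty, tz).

Intrinsics K: fx=647.1, fy=581.0, cx=328.1, cy=252.4
Marker side s = 0.162 m; corners in marker frame (Z=0):
  M0 = (-0.0810, +0.0810, 0)
  M1 = (+0.0810, +0.0810, 0)
  M2 = (+0.0810, -0.0810, 0)
  M3 = (-0.0810, -0.0810, 0)
Detected image corners:
  c0 = (128.310157, 335.494656) px
  c1 = (220.375904, 316.427812) px
  c2 = (209.117558, 243.840839) px
  c3 = (122.796500, 261.612637) px
Planar DLT: solve 8×8 A·h = b for H (H[2,2]=1):
  H  [+551.52745 -16.01226 +170.04705]
  H  [-110.98048 +336.78252 +288.15561]
  H  [+0.00895 -0.39842 +1.00000]
B = K⁻¹H; ‖b₁‖=0.869930, ‖b₂‖=0.869930; λ = 2/(‖b₁‖+‖b₂‖) = 1.149518, sign → tz>0 ⇒ λ=+1.149518
r₁ = λ·B[:,0] = (+0.97452,-0.22405,+0.01029); r₂ = λ·B[:,1] = (+0.20377,+0.86529,-0.45799)
r₃ = r₁×r₂ = (+0.09371,+0.44842,+0.88890); SVD([r₁ r₂ r₃]) → R = UVᵀ:
  R  [+0.97452 +0.20377 +0.09371]
  R  [-0.22405 +0.86529 +0.44842]
  R  [+0.01029 -0.45799 +0.88890]
t = (-0.28077, +0.07074, +1.14952) m
tr R = 2.728713; θ = arccos((tr R − 1)/2) = 0.526927 rad = 30.191°
axis k = ((R−Rᵀ)₃₂, (R−Rᵀ)₁₃, (R−Rᵀ)₂₁) / (2 sinθ) = (-0.901213, +0.082939, -0.425366)
rvec = θ·k = (-0.474873, +0.043703, -0.224137)

rvec=(-0.4749, 0.0437, -0.2241) tvec=(-0.2808, 0.0707, 1.1495)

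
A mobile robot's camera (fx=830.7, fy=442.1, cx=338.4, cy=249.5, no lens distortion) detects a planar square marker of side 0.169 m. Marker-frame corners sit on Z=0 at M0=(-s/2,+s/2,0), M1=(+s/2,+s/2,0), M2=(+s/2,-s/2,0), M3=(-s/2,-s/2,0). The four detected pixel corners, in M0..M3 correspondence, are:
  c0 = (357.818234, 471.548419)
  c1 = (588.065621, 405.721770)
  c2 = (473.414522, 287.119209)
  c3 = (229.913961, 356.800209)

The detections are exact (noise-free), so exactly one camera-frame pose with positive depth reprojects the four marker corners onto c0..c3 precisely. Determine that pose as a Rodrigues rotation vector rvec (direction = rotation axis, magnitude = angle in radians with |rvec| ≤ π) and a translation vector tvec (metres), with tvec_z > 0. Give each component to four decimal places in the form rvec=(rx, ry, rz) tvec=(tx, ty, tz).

Intrinsics K: fx=830.7, fy=442.1, cx=338.4, cy=249.5
Marker side s = 0.169 m; corners in marker frame (Z=0):
  M0 = (-0.0845, +0.0845, 0)
  M1 = (+0.0845, +0.0845, 0)
  M2 = (+0.0845, -0.0845, 0)
  M3 = (-0.0845, -0.0845, 0)
Detected image corners:
  c0 = (357.818234, 471.548419) px
  c1 = (588.065621, 405.721770) px
  c2 = (473.414522, 287.119209) px
  c3 = (229.913961, 356.800209) px
Planar DLT: solve 8×8 A·h = b for H (H[2,2]=1):
  H  [+1399.49649 +854.65164 +413.98113]
  H  [-401.53404 +816.77177 +381.94278]
  H  [-0.00248 +0.33234 +1.00000]
B = K⁻¹H; ‖b₁‖=1.914172, ‖b₂‖=1.914172; λ = 2/(‖b₁‖+‖b₂‖) = 0.522419, sign → tz>0 ⇒ λ=+0.522419
r₁ = λ·B[:,0] = (+0.88066,-0.47375,-0.00130); r₂ = λ·B[:,1] = (+0.46675,+0.86718,+0.17362)
r₃ = r₁×r₂ = (-0.08113,-0.15350,+0.98481); SVD([r₁ r₂ r₃]) → R = UVᵀ:
  R  [+0.88066 +0.46675 -0.08113]
  R  [-0.47375 +0.86718 -0.15350]
  R  [-0.00130 +0.17362 +0.98481]
t = (+0.04753, +0.15650, +0.52242) m
tr R = 2.732647; θ = arccos((tr R − 1)/2) = 0.523003 rad = 29.966°
axis k = ((R−Rᵀ)₃₂, (R−Rᵀ)₁₃, (R−Rᵀ)₂₁) / (2 sinθ) = (+0.327463, -0.079914, -0.941479)
rvec = θ·k = (+0.171264, -0.041795, -0.492396)

rvec=(0.1713, -0.0418, -0.4924) tvec=(0.0475, 0.1565, 0.5224)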